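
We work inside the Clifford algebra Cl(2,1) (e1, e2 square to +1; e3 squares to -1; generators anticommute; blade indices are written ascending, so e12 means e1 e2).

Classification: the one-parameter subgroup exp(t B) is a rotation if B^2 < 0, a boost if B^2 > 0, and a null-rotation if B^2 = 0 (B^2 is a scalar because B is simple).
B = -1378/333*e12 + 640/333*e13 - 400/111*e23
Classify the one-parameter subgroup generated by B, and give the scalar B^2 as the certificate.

B^2 term by term: the squares give (-1378/333)^2*(e12)^2 + (640/333)^2*(e13)^2 + (-400/111)^2*(e23)^2 = 1898884/110889*(-1) + 409600/110889*(+1) + 160000/12321*(+1) = -4/9 (each basis 2-blade squares to minus the product of its generators' squares); cross terms between blades sharing an index anticommute and cancel. So B^2 = -4/9.
Answer: rotation, certificate B^2 = -4/9. B^2 = -4/9 is basis-independent, so its sign is the whole story.


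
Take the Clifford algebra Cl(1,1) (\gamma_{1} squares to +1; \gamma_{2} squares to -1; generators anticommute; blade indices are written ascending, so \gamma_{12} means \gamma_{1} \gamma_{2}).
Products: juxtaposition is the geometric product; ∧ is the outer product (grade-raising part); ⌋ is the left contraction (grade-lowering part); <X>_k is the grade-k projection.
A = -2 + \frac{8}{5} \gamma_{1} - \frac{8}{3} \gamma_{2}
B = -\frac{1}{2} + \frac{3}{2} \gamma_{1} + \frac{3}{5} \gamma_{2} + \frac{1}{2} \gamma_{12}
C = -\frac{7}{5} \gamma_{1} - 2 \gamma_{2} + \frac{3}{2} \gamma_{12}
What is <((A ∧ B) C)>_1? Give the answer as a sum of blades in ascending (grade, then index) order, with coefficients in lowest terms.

step 1: 1 - \frac{19}{5} \gamma_{1} + \frac{2}{15} \gamma_{2} + \frac{99}{25} \gamma_{12}
step 2: \frac{1729}{150} + \frac{168}{25} \gamma_{1} - \frac{539}{250} \gamma_{2} + \frac{1393}{150} \gamma_{12}
step 3: \frac{168}{25} \gamma_{1} - \frac{539}{250} \gamma_{2}
Answer: \frac{168}{25} \gamma_{1} - \frac{539}{250} \gamma_{2}


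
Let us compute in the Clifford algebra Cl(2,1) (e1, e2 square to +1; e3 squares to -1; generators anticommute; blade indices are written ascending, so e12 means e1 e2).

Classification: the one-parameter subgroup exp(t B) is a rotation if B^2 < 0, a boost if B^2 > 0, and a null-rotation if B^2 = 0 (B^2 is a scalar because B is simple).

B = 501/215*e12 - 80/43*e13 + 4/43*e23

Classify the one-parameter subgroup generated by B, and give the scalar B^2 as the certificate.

B^2 term by term: the squares give (501/215)^2*(e12)^2 + (-80/43)^2*(e13)^2 + (4/43)^2*(e23)^2 = 251001/46225*(-1) + 6400/1849*(+1) + 16/1849*(+1) = -49/25 (each basis 2-blade squares to minus the product of its generators' squares); cross terms between blades sharing an index anticommute and cancel. So B^2 = -49/25.
Answer: rotation, certificate B^2 = -49/25. The invariant at work: B^2 = -49/25 is unchanged by conjugation, hence its sign classifies the subgroup whatever basis B is written in.


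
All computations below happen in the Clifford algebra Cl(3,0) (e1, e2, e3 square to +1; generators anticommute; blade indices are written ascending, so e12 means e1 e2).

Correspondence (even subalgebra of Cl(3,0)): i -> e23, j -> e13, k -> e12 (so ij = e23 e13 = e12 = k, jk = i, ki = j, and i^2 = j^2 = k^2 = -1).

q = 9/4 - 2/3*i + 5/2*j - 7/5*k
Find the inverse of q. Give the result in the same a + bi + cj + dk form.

In blades: q = 9/4 - 7/5*e12 + 5/2*e13 - 2/3*e23.
With qbar = 9/4 + 7/5*e12 - 5/2*e13 + 2/3*e23 (scalar fixed, mapped units negated), q qbar = 49381/3600 (the sum of squared coefficients), so q^-1 = qbar / (49381/3600) = 8100/49381 + 5040/49381*e12 - 9000/49381*e13 + 2400/49381*e23; translating back:
Answer: 8100/49381 + 2400/49381*i - 9000/49381*j + 5040/49381*k


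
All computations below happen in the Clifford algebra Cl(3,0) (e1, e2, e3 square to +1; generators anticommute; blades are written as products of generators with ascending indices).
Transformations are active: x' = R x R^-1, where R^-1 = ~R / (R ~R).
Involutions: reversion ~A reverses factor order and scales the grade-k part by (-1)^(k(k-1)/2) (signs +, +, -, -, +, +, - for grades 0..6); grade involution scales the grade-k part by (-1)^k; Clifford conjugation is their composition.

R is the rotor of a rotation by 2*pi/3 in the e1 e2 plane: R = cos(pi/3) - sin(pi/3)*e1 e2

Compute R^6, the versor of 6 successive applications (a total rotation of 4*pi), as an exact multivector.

Because a rotor carries half the rotation angle, composing 6 copies of this e1 e2-plane rotor multiplies the phase: 6*(pi/3) = 2*pi, hence R^6 = cos(2*pi) - sin(2*pi)*e1 e2.
cos(2*pi) = 1 and sin(2*pi) = 0, so R^6 = 1. The total rotation 4*pi is 2 full turns, so every vector returns to itself, yet the rotor is +1, back on the identity sheet (an even number of 2*pi turns).
Answer: 1


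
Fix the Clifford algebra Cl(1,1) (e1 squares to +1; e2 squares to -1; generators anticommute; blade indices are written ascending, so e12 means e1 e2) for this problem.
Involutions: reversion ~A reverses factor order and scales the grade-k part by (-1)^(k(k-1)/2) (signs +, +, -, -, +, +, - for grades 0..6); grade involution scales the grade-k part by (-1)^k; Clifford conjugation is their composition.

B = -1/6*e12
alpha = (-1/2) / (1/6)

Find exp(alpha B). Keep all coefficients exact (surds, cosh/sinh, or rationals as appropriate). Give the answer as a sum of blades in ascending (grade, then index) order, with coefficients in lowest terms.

B^2 = (-1/6)^2*(e12)^2 = 1/36*(+1) = 1/36 (a basis 2-blade squares to minus the product of its generators' squares).
B^2 = 1/36 — a positive square means the series sums to a boost: l = 1/6, alpha*l = -1/2, so exp(alpha B) = cosh(-1/2) + (sinh(-1/2)/(1/6))*B = cosh(1/2) + (-6*sinh(1/2))*B.
Answer: cosh(1/2) + sinh(1/2)*e12


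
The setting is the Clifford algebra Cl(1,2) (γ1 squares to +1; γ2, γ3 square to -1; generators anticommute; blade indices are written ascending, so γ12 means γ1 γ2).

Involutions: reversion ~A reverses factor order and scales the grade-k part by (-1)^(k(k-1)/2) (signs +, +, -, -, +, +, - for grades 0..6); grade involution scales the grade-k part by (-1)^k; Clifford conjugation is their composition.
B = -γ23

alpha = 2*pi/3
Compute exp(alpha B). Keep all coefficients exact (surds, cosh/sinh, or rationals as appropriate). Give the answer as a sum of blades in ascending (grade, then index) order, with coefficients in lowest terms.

B^2 = (-1)^2*(γ23)^2 = 1*(-1) = -1 (a basis 2-blade squares to minus the product of its generators' squares).
B^2 = -1 — B^2 < 0, so the exponential closes trigonometrically: l = 1, alpha*l = 2*pi/3, so exp(alpha B) = cos(2*pi/3) + (sin(2*pi/3)/1)*B = -1/2 + (sqrt(3)/2)*B.
Answer: -1/2 - sqrt(3)/2*γ23


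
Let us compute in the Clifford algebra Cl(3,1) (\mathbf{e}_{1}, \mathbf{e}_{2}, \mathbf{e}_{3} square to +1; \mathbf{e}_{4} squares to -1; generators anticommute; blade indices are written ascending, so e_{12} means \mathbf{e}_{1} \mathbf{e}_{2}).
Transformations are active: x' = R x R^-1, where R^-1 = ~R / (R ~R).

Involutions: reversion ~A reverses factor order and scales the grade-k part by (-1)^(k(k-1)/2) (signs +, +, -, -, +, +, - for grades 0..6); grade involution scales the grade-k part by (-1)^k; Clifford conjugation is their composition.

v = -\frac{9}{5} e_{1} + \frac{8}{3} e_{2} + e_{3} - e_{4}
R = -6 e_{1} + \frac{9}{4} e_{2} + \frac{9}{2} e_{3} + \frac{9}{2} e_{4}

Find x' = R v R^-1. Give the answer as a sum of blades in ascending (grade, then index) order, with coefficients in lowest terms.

~R = -6 e_{1} + \frac{9}{4} e_{2} + \frac{9}{2} e_{3} + \frac{9}{2} e_{4}, and R ~R = \frac{657}{16}, so R^-1 = ~R / (\frac{657}{16}).
R v = \frac{129}{5} - \frac{239}{20} e_{12} + \frac{21}{10} e_{13} + \frac{141}{10} e_{14} - \frac{39}{4} e_{23} - \frac{57}{4} e_{24} - 9 e_{34}
Answer: -\frac{419}{73} e_{1} + \frac{176}{1095} e_{2} + \frac{1699}{365} e_{3} + \frac{2429}{365} e_{4}


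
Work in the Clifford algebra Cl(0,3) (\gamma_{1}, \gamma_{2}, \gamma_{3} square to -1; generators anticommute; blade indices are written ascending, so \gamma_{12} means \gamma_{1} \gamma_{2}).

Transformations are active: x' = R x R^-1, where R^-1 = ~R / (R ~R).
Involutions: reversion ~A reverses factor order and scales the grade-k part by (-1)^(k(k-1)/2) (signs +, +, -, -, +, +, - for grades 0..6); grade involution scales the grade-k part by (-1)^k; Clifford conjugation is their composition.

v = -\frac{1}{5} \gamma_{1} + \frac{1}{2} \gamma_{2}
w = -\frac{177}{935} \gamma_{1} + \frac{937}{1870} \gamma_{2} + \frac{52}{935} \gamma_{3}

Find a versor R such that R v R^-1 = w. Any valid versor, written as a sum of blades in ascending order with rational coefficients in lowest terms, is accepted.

Construction: equal norms (both -\frac{29}{100}) license R = v + w = -\frac{364}{935} \gamma_{1} + \frac{936}{935} \gamma_{2} + \frac{52}{935} \gamma_{3} — nothing changes along that direction, while (v - w)/2 changes sign, so v maps onto w.
Answer: -\frac{364}{935} \gamma_{1} + \frac{936}{935} \gamma_{2} + \frac{52}{935} \gamma_{3}


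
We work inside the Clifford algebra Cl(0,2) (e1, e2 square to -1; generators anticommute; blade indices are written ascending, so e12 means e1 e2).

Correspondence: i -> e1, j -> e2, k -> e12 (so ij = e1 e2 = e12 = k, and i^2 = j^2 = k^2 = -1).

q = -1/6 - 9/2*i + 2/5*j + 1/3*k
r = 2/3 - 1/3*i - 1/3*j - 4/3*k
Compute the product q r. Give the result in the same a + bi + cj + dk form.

In blades: q = -1/6 - 9/2*e1 + 2/5*e2 + 1/3*e12, r = 2/3 - 1/3*e1 - 1/3*e2 - 4/3*e12.
Distribute q over r term by term (generator squares from the signature, products reordered to ascending indices): (-1/6)*r = -1/9 + 1/18*e1 + 1/18*e2 + 2/9*e12; (-9/2*e1)*r = -3/2 - 3*e1 - 6*e2 + 3/2*e12; (2/5*e2)*r = 2/15 - 8/15*e1 + 4/15*e2 + 2/15*e12; (1/3*e12)*r = 4/9 + 1/9*e1 - 1/9*e2 + 2/9*e12.
Sum: -31/30 - 101/30*e1 - 521/90*e2 + 187/90*e12; translating back through the correspondence:
Answer: -31/30 - 101/30*i - 521/90*j + 187/90*k


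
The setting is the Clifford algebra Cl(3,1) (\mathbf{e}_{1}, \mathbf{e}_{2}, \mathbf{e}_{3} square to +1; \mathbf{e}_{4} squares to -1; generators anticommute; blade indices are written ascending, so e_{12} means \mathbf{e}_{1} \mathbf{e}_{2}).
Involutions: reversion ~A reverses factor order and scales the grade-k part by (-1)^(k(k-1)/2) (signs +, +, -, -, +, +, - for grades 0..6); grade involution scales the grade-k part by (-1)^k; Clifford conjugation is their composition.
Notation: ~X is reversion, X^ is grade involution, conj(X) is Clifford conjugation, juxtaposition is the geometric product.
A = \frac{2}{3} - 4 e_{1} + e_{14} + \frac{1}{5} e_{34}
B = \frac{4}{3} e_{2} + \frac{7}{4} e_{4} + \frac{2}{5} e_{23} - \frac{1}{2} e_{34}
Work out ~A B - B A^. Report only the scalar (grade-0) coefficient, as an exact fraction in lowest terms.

first term: \frac{1}{10} + \frac{7}{4} e_{1} + \frac{8}{9} e_{2} + \frac{7}{20} e_{3} + \frac{7}{6} e_{4} - \frac{16}{3} e_{12} + \frac{1}{2} e_{13} - 7 e_{14} + \frac{4}{15} e_{23} + \frac{2}{25} e_{24} - \frac{1}{3} e_{34} - \frac{8}{5} e_{123} + \frac{4}{3} e_{124} + 2 e_{134} - \frac{4}{15} e_{234} - \frac{2}{5} e_{1234}
second term: -\frac{1}{10} + \frac{7}{4} e_{1} + \frac{8}{9} e_{2} + \frac{7}{20} e_{3} + \frac{7}{6} e_{4} - \frac{16}{3} e_{12} + \frac{1}{2} e_{13} - 7 e_{14} + \frac{4}{15} e_{23} + \frac{2}{25} e_{24} - \frac{1}{3} e_{34} + \frac{8}{5} e_{123} - \frac{4}{3} e_{124} - 2 e_{134} + \frac{4}{15} e_{234} + \frac{2}{5} e_{1234}
Answer: \frac{1}{5}


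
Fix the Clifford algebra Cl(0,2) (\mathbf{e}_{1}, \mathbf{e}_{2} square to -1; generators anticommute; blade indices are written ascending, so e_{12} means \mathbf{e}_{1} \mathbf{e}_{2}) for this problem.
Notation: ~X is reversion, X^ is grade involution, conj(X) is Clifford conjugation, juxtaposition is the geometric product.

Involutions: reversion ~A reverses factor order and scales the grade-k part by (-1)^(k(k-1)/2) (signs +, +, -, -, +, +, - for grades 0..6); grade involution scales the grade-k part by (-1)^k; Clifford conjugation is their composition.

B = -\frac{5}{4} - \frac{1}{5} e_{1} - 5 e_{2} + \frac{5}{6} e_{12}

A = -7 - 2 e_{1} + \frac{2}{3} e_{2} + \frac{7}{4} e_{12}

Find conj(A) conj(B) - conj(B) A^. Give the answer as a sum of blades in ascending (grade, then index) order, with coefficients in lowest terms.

first term: \frac{409}{40} + \frac{973}{180} e_{1} - \frac{657}{20} e_{2} + \frac{4357}{240} e_{12}
second term: \frac{1577}{120} + \frac{773}{180} e_{1} - \frac{2171}{60} e_{2} - \frac{519}{80} e_{12}
Answer: -\frac{35}{12} + \frac{10}{9} e_{1} + \frac{10}{3} e_{2} + \frac{2957}{120} e_{12}


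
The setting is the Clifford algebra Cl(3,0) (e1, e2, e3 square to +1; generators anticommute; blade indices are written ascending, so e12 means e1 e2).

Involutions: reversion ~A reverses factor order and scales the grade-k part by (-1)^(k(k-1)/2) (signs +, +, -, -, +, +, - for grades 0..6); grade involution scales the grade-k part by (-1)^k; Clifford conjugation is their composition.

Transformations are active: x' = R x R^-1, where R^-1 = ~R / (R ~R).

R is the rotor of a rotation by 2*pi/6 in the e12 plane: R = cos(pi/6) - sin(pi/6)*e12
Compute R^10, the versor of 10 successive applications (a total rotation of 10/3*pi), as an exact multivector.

The rotor phase is half the rotation angle and phases add under composition, so 10 steps in the e12 plane accumulate phase 10*(pi/6) = 5*pi/3: R^10 = cos(5*pi/3) - sin(5*pi/3)*e12.
cos(5*pi/3) = 1/2 and sin(5*pi/3) = -sqrt(3)/2, so R^10 = 1/2 + sqrt(3)/2*e12. The net rotation is 4/3*pi (after discarding 1 full turn, each of which contributes a factor -1 to the rotor); the rotor keeps the half-angle phase exactly.
Answer: 1/2 + sqrt(3)/2*e12


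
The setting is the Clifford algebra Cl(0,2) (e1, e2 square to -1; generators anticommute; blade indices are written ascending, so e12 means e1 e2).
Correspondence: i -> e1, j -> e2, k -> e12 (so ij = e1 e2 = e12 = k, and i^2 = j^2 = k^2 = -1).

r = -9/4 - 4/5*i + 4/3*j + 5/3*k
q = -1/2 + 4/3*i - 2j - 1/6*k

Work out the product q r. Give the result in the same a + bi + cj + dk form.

In blades: q = -1/2 + 4/3*e1 - 2*e2 - 1/6*e12, r = -9/4 - 4/5*e1 + 4/3*e2 + 5/3*e12.
Distribute q over r term by term (generator squares from the signature, products reordered to ascending indices): (-1/2)*r = 9/8 + 2/5*e1 - 2/3*e2 - 5/6*e12; (4/3*e1)*r = 16/15 - 3*e1 - 20/9*e2 + 16/9*e12; (-2*e2)*r = 8/3 - 10/3*e1 + 9/2*e2 - 8/5*e12; (-1/6*e12)*r = 5/18 + 2/9*e1 + 2/15*e2 + 3/8*e12.
Sum: 1849/360 - 257/45*e1 + 157/90*e2 - 101/360*e12; translating back through the correspondence:
Answer: 1849/360 - 257/45*i + 157/90*j - 101/360*k


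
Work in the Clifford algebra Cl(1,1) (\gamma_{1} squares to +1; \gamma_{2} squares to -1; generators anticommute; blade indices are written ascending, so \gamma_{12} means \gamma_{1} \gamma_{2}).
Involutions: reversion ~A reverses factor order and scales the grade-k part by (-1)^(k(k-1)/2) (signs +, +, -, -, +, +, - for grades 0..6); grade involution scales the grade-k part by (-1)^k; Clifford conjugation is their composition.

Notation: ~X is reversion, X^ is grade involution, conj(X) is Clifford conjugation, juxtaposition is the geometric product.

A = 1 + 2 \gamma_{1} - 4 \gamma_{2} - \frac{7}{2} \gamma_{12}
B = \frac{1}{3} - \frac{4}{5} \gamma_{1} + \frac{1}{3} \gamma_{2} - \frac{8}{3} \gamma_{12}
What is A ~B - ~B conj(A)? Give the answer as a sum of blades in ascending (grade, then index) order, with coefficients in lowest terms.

first term: -\frac{139}{15} - \frac{289}{30} \gamma_{1} + \frac{23}{15} \gamma_{2} - \frac{31}{30} \gamma_{12}
second term: \frac{149}{15} - \frac{329}{30} \gamma_{1} + \frac{21}{5} \gamma_{2} + \frac{13}{10} \gamma_{12}
Answer: -\frac{96}{5} + \frac{4}{3} \gamma_{1} - \frac{8}{3} \gamma_{2} - \frac{7}{3} \gamma_{12}


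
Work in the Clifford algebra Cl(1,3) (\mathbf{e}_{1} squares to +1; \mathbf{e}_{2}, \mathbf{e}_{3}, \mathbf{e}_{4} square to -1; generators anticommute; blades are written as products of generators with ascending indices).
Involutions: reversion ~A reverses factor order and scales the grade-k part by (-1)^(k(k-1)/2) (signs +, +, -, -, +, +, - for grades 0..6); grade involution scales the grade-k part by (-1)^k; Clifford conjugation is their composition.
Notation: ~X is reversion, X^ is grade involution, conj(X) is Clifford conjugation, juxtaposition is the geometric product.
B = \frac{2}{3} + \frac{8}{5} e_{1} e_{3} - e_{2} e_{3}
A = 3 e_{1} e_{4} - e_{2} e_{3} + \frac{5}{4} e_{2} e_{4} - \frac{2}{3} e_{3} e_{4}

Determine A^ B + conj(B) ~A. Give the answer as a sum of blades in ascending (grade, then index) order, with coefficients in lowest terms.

first term: -1 + \frac{8}{5} e_{1} e_{2} + \frac{14}{15} e_{1} e_{4} - \frac{2}{3} e_{2} e_{3} + \frac{3}{2} e_{2} e_{4} + \frac{1009}{180} e_{3} e_{4} - 5 e_{1} e_{2} e_{3} e_{4}
second term: -1 - \frac{8}{5} e_{1} e_{2} - \frac{14}{15} e_{1} e_{4} + \frac{2}{3} e_{2} e_{3} - \frac{3}{2} e_{2} e_{4} - \frac{1009}{180} e_{3} e_{4} - 5 e_{1} e_{2} e_{3} e_{4}
Answer: -2 - 10 e_{1} e_{2} e_{3} e_{4}


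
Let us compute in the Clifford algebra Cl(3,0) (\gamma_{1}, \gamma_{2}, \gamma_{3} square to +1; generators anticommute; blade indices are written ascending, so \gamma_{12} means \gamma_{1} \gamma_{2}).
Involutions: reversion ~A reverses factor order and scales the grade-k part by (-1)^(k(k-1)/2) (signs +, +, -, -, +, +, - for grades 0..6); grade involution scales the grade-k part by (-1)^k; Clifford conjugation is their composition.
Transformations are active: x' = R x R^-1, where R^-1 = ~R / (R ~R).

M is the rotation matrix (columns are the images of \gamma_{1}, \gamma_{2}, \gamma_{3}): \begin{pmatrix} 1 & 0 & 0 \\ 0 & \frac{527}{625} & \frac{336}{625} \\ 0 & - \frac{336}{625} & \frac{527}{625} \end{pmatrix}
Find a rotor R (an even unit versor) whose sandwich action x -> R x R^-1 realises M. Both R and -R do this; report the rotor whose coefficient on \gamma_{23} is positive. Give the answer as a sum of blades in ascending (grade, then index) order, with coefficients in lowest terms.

Method: write R = a + b12*\gamma_{12} + b13*\gamma_{13} + b23*\gamma_{23} with a^2 + b12^2 + b13^2 + b23^2 = 1 (so R^-1 = ~R). Expanding the columns R e_j ~R gives tr M = 4a^2 - 1 and, from the antisymmetric part, M21 - M12 = -4a*b12, M13 - M31 = 4a*b13, M32 - M23 = -4a*b23.
Here tr M = \frac{1679}{625}, so a^2 = (1 + tr M)/4 = \frac{576}{625} and a = ±\frac{24}{25}. Taking a = \frac{24}{25}: M21 - M12 = 0, M13 - M31 = 0, M32 - M23 = -\frac{672}{625}, giving b12 = 0, b13 = 0, b23 = \frac{7}{25}, i.e. R = \frac{24}{25} + \frac{7}{25} \gamma_{23}.
Its \gamma_{23} coefficient is already positive.
Answer: \frac{24}{25} + \frac{7}{25} \gamma_{23}. Uniqueness: Spin(3) -> SO(3) maps R and -R to the same rotation of trace \frac{1679}{625}; fixing the sign of the \gamma_{23} coefficient removes the ambiguity.


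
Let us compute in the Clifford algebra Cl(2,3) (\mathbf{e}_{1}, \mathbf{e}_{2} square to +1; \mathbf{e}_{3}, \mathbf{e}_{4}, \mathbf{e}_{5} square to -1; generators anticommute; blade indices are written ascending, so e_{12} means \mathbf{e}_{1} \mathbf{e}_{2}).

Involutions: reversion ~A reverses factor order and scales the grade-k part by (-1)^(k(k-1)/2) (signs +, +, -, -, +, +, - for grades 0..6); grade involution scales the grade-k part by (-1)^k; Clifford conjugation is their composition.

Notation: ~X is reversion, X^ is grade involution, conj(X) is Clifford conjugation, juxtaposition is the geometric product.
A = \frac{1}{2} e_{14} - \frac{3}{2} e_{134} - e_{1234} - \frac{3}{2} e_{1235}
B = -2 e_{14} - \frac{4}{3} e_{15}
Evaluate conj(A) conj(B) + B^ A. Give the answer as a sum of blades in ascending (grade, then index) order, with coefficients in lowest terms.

first term: -1 + 3 e_{3} - 4 e_{23} + \frac{2}{3} e_{45} - 2 e_{345} - \frac{5}{3} e_{2345}
second term: -1 - 3 e_{3} + 4 e_{23} - \frac{2}{3} e_{45} - 2 e_{345} - \frac{5}{3} e_{2345}
Answer: -2 - 4 e_{345} - \frac{10}{3} e_{2345}


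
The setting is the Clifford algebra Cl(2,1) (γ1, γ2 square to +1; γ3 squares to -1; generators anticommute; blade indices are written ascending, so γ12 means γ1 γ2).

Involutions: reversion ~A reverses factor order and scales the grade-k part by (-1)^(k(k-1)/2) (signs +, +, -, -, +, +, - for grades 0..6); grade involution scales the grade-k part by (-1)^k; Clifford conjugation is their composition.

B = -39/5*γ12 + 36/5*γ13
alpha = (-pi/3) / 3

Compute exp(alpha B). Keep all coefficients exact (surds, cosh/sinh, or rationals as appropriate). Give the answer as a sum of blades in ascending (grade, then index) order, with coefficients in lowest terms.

B^2 term by term: the squares give (-39/5)^2*(γ12)^2 + (36/5)^2*(γ13)^2 = 1521/25*(-1) + 1296/25*(+1) = -9 (each basis 2-blade squares to minus the product of its generators' squares); cross terms between blades sharing an index anticommute and cancel. So B^2 = -9.
B^2 = -9 — circular case — the even/odd split gives cos and sin: l = 3, alpha*l = -pi/3, so exp(alpha B) = cos(-pi/3) + (sin(-pi/3)/3)*B = 1/2 + (-sqrt(3)/6)*B.
Answer: 1/2 + 13*sqrt(3)/10*γ12 - 6*sqrt(3)/5*γ13


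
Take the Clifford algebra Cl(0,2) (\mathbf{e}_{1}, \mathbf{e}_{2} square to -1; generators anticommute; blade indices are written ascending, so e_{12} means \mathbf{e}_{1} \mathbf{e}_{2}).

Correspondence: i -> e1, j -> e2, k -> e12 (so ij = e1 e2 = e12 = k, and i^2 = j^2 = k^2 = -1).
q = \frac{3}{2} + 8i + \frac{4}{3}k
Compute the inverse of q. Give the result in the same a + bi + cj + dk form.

In blades: q = \frac{3}{2} + 8 e_{1} + \frac{4}{3} e_{12}.
With qbar = \frac{3}{2} - 8 e_{1} - \frac{4}{3} e_{12} (scalar fixed, mapped units negated), q qbar = \frac{2449}{36} (the sum of squared coefficients), so q^-1 = qbar / (\frac{2449}{36}) = \frac{54}{2449} - \frac{288}{2449} e_{1} - \frac{48}{2449} e_{12}; translating back:
Answer: \frac{54}{2449} - \frac{288}{2449}i - \frac{48}{2449}k


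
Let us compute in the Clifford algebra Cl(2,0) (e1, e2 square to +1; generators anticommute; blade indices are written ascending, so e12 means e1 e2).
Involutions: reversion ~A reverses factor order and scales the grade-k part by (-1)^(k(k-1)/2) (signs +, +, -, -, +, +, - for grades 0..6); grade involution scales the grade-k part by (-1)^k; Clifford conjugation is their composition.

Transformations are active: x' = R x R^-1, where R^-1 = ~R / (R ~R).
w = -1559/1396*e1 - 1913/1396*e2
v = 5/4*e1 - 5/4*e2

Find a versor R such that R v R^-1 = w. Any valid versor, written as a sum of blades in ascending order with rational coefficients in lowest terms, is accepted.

A norm check does it: q(v) = q(w) = 25/8, hence R = v + w = 93/698*e1 - 1829/698*e2 realises the map — parallel part kept, (v - w)/2 negated, v carried to w.
Answer: 93/698*e1 - 1829/698*e2


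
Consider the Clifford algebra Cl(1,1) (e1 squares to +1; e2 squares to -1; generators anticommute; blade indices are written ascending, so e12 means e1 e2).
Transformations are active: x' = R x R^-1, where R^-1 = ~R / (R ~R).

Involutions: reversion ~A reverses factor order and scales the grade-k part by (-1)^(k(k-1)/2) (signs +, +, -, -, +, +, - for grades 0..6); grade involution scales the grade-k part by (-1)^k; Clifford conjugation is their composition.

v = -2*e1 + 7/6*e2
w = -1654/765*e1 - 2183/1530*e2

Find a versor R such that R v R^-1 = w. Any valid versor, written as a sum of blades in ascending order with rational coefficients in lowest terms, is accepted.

Key observation: q(v) = q(w) = 95/36 (sandwiches preserve the norm), so R = v + w = -3184/765*e1 - 199/765*e2 works whenever it is invertible — the component of v along it is kept and (v - w)/2 reverses, sending v to w.
Answer: -3184/765*e1 - 199/765*e2


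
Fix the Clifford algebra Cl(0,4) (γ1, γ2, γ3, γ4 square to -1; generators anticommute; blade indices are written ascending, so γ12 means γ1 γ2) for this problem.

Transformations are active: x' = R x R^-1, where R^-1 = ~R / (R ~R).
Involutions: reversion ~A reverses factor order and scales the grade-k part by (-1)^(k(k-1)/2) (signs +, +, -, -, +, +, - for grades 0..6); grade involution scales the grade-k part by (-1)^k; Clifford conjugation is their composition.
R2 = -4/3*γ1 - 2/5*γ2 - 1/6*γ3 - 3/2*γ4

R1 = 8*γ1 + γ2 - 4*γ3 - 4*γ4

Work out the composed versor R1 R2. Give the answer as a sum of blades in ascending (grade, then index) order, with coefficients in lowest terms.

Distribute over the terms of R1 (each basis-blade product reordered to ascending indices, repeated generators contracted through their squares):
(8*γ1) R2 = 32/3 - 16/5*γ12 - 4/3*γ13 - 12*γ14
(γ2) R2 = 2/5 + 4/3*γ12 - 1/6*γ23 - 3/2*γ24
(-4*γ3) R2 = -2/3 - 16/3*γ13 - 8/5*γ23 + 6*γ34
(-4*γ4) R2 = -6 - 16/3*γ14 - 8/5*γ24 - 2/3*γ34
Summing the partial products and collecting blades:
Answer: 22/5 - 28/15*γ12 - 20/3*γ13 - 52/3*γ14 - 53/30*γ23 - 31/10*γ24 + 16/3*γ34


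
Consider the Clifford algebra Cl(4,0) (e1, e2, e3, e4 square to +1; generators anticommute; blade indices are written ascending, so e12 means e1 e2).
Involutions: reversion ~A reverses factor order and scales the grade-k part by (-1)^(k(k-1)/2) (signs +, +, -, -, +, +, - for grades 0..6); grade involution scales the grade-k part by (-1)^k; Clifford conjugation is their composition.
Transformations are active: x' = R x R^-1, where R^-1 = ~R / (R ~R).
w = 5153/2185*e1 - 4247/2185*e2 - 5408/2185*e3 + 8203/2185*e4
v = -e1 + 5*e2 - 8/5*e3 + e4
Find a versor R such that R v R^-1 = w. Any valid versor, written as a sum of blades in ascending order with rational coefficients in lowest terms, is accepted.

Since q(v) = q(w) = 739/25, the sum R = v + w = 2968/2185*e1 + 6678/2185*e2 - 8904/2185*e3 + 10388/2185*e4 does the job whenever invertible.
Answer: 2968/2185*e1 + 6678/2185*e2 - 8904/2185*e3 + 10388/2185*e4


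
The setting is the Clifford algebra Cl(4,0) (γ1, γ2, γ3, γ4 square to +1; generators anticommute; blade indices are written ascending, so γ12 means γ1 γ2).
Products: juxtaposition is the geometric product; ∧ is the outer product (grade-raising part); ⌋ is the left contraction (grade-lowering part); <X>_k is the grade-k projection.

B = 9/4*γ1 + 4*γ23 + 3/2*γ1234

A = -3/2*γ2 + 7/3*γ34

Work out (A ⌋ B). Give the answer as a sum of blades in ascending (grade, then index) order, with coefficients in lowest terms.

step 1: -6*γ3 - 7/2*γ12 + 9/4*γ134
Answer: -6*γ3 - 7/2*γ12 + 9/4*γ134


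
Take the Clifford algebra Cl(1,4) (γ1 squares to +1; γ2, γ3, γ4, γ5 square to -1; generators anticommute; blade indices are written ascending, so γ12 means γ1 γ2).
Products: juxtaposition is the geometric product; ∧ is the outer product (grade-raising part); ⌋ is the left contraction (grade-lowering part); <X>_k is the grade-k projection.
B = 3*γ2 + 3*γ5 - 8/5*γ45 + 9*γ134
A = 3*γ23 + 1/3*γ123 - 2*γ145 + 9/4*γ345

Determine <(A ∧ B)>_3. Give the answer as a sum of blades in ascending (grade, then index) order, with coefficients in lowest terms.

step 1: 9*γ235 + γ1235 - 6*γ1245 - 231/20*γ2345 - 8/15*γ12345
step 2: 9*γ235
Answer: 9*γ235


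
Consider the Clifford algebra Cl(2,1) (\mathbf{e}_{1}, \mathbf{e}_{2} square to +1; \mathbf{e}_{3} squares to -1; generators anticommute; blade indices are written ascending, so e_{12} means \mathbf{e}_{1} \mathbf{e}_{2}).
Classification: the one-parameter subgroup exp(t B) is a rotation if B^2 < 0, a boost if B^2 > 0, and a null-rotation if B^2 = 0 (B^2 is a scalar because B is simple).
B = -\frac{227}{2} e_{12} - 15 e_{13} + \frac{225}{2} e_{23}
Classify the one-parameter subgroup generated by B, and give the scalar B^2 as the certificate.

B^2 term by term: the squares give (-\frac{227}{2})^2*(e_{12})^2 + (-15)^2*(e_{13})^2 + (\frac{225}{2})^2*(e_{23})^2 = \frac{51529}{4}*(-1) + 225*(+1) + \frac{50625}{4}*(+1) = -1 (each basis 2-blade squares to minus the product of its generators' squares); cross terms between blades sharing an index anticommute and cancel. So B^2 = -1.
Answer: rotation, certificate B^2 = -1. One invariant decides it: the square -1 survives every conjugation, and its sign is exactly the classification.


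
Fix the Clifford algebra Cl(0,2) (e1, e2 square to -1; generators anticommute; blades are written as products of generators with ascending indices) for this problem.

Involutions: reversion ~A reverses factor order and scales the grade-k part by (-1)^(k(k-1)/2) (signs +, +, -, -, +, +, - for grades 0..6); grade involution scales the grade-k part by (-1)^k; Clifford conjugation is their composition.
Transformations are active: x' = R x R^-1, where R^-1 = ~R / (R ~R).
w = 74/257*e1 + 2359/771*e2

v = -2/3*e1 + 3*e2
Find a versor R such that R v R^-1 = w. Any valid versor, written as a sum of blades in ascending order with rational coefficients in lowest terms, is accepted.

Reasoning: v^2 = w^2 = -85/9 since conjugation preserves the quadratic form; R = v + w = -292/771*e1 + 4672/771*e2 is then valid when invertible, keeping its own part and reversing (v - w)/2.
Answer: -292/771*e1 + 4672/771*e2


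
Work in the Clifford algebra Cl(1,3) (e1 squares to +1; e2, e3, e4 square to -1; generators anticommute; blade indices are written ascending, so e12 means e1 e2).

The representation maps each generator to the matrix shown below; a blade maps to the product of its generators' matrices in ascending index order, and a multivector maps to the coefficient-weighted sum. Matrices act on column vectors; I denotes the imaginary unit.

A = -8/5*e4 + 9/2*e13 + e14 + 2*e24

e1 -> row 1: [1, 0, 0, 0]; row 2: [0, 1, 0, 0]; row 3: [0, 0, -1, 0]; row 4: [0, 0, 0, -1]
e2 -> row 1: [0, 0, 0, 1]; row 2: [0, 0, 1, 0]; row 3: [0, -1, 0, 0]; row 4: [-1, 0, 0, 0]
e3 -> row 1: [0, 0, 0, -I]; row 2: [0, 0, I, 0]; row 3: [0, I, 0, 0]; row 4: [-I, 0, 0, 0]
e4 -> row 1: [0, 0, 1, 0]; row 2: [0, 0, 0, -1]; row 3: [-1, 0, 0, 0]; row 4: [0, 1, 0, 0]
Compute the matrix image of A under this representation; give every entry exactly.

Bivector images (products of the table entries): rho(e13) = rho(e1)rho(e3) = row 1: [0, 0, 0, -I]; row 2: [0, 0, I, 0]; row 3: [0, -I, 0, 0]; row 4: [I, 0, 0, 0]; rho(e14) = rho(e1)rho(e4) = row 1: [0, 0, 1, 0]; row 2: [0, 0, 0, -1]; row 3: [1, 0, 0, 0]; row 4: [0, -1, 0, 0]; rho(e24) = rho(e2)rho(e4) = row 1: [0, 1, 0, 0]; row 2: [-1, 0, 0, 0]; row 3: [0, 0, 0, 1]; row 4: [0, 0, -1, 0].
M = (-8/5)*rho(e4) + (9/2)*rho(e13) + (1)*rho(e14) + (2)*rho(e24), summed entrywise:
Answer: row 1: [0, 2, -3/5, -9*I/2]; row 2: [-2, 0, 9*I/2, 3/5]; row 3: [13/5, -9*I/2, 0, 2]; row 4: [9*I/2, -13/5, -2, 0]


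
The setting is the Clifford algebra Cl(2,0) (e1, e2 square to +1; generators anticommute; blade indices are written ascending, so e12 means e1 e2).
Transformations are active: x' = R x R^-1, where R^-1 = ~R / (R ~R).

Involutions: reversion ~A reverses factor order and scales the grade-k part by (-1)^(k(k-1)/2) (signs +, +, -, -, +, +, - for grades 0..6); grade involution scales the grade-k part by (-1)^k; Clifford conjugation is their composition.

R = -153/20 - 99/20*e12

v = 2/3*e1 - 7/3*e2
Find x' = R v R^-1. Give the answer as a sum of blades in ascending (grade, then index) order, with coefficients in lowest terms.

~R = -153/20 + 99/20*e12, and R ~R = 3321/40, so R^-1 = ~R / (3321/40).
R v = 129/20*e1 + 423/20*e2
Answer: -1141/615*e1 - 962/615*e2


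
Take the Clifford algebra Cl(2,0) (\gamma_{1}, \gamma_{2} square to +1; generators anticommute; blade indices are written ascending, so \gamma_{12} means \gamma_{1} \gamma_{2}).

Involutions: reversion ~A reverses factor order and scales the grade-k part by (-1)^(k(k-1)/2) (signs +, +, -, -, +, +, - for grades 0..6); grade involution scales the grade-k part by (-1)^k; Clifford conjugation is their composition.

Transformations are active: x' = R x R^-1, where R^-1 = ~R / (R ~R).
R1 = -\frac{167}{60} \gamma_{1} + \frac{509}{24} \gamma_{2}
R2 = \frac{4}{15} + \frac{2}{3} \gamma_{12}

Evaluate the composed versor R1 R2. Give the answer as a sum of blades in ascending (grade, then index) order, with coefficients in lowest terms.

Distribute over the terms of R1 (each basis-blade product reordered to ascending indices, repeated generators contracted through their squares):
(-\frac{167}{60} \gamma_{1}) R2 = -\frac{167}{225} \gamma_{1} - \frac{167}{90} \gamma_{2}
(\frac{509}{24} \gamma_{2}) R2 = -\frac{509}{36} \gamma_{1} + \frac{509}{90} \gamma_{2}
Summing the partial products and collecting blades:
Answer: -\frac{13393}{900} \gamma_{1} + \frac{19}{5} \gamma_{2}


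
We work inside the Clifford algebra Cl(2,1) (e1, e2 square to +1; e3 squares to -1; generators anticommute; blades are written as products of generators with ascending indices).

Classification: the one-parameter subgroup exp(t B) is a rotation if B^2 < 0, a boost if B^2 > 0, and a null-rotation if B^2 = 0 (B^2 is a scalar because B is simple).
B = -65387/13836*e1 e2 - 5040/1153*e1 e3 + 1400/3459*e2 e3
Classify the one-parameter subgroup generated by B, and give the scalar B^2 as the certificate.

B^2 term by term: the squares give (-65387/13836)^2*(e1 e2)^2 + (-5040/1153)^2*(e1 e3)^2 + (1400/3459)^2*(e2 e3)^2 = 4275459769/191434896*(-1) + 25401600/1329409*(+1) + 1960000/11964681*(+1) = -49/16 (each basis 2-blade squares to minus the product of its generators' squares); cross terms between blades sharing an index anticommute and cancel. So B^2 = -49/16.
Answer: rotation, certificate B^2 = -49/16. The scalar -49/16 is the complete invariant here: its sign names the subgroup type.


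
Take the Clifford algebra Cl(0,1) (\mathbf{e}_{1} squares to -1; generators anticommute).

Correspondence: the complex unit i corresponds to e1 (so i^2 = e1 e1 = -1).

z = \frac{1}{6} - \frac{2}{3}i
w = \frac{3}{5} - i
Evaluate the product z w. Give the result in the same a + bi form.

In blades: z = \frac{1}{6} - \frac{2}{3} e_{1}, w = \frac{3}{5} - e_{1}.
Distribute z over w term by term (generator squares from the signature, products reordered to ascending indices): (\frac{1}{6})*w = \frac{1}{10} - \frac{1}{6} e_{1}; (-\frac{2}{3} e_{1})*w = -\frac{2}{3} - \frac{2}{5} e_{1}.
Sum: -\frac{17}{30} - \frac{17}{30} e_{1}; translating back through the correspondence:
Answer: -\frac{17}{30} - \frac{17}{30}i


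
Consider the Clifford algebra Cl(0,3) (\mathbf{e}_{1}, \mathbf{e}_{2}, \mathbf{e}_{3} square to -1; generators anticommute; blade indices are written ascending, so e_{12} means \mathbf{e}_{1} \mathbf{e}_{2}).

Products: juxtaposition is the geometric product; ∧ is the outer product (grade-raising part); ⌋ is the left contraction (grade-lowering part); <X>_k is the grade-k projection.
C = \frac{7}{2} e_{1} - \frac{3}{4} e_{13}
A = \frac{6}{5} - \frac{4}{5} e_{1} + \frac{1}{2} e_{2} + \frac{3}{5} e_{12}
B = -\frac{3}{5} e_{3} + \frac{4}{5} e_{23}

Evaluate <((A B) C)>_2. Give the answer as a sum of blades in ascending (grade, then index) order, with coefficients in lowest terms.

step 1: -\frac{28}{25} e_{3} + \frac{33}{50} e_{23} - e_{123}
step 2: \frac{21}{25} e_{1} + \frac{3}{4} e_{2} + \frac{99}{200} e_{12} + \frac{98}{25} e_{13} + \frac{7}{2} e_{23} + \frac{231}{100} e_{123}
step 3: \frac{99}{200} e_{12} + \frac{98}{25} e_{13} + \frac{7}{2} e_{23}
Answer: \frac{99}{200} e_{12} + \frac{98}{25} e_{13} + \frac{7}{2} e_{23}


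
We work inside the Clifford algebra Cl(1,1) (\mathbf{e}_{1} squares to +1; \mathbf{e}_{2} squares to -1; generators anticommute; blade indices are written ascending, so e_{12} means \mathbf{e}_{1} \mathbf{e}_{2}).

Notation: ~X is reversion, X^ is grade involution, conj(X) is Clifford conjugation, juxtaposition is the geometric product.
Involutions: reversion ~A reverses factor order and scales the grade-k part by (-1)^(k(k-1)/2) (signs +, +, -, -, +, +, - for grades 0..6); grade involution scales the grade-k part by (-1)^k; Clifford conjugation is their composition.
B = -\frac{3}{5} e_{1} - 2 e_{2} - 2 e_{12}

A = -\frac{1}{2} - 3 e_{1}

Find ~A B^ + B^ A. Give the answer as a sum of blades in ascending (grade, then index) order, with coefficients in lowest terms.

first term: -\frac{9}{5} - \frac{3}{10} e_{1} + 5 e_{2} - 5 e_{12}
second term: -\frac{9}{5} - \frac{3}{10} e_{1} - 7 e_{2} + 7 e_{12}
Answer: -\frac{18}{5} - \frac{3}{5} e_{1} - 2 e_{2} + 2 e_{12}


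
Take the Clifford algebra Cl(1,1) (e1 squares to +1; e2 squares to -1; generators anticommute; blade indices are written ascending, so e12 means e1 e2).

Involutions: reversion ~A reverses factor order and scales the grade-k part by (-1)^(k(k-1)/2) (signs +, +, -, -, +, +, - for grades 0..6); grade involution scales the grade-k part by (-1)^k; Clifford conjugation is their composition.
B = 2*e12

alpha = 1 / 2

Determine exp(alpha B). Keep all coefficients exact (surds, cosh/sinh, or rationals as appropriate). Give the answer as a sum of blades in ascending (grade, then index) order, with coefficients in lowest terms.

B^2 = (2)^2*(e12)^2 = 4*(+1) = 4 (a basis 2-blade squares to minus the product of its generators' squares).
B^2 = 4 — since the square is positive, the closed form is hyperbolic: l = 2, alpha*l = 1, so exp(alpha B) = cosh(1) + (sinh(1)/2)*B = cosh(1) + (sinh(1)/2)*B.
Answer: cosh(1) + sinh(1)*e12


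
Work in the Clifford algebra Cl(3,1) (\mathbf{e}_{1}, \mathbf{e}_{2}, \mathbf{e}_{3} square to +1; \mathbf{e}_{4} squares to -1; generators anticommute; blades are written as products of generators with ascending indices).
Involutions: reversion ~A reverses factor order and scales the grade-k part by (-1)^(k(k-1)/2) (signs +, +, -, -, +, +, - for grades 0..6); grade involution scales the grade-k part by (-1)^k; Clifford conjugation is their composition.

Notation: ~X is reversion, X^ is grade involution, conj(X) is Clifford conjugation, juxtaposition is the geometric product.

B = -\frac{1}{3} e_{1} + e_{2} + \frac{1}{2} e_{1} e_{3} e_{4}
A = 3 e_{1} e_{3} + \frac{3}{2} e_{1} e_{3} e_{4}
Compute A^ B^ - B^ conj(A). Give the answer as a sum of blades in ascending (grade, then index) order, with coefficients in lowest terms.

first term: \frac{3}{4} - e_{3} + \frac{3}{2} e_{4} - \frac{1}{2} e_{3} e_{4} + 3 e_{1} e_{2} e_{3} + \frac{3}{2} e_{1} e_{2} e_{3} e_{4}
second term: -\frac{3}{4} - e_{3} - \frac{3}{2} e_{4} + \frac{1}{2} e_{3} e_{4} - 3 e_{1} e_{2} e_{3} + \frac{3}{2} e_{1} e_{2} e_{3} e_{4}
Answer: \frac{3}{2} + 3 e_{4} - e_{3} e_{4} + 6 e_{1} e_{2} e_{3}


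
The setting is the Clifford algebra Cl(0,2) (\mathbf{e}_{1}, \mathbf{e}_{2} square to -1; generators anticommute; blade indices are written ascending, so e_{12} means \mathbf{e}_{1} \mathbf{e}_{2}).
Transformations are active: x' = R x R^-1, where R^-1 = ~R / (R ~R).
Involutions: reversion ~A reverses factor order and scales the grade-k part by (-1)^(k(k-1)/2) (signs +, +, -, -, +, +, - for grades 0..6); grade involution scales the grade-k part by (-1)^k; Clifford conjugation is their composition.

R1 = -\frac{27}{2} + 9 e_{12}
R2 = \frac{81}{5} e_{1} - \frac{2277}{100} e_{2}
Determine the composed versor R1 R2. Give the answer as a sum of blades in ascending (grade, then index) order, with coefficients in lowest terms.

Distribute over the terms of R1 (each basis-blade product reordered to ascending indices, repeated generators contracted through their squares):
(-\frac{27}{2}) R2 = -\frac{2187}{10} e_{1} + \frac{61479}{200} e_{2}
(9 e_{12}) R2 = \frac{20493}{100} e_{1} + \frac{729}{5} e_{2}
Summing the partial products and collecting blades:
Answer: -\frac{1377}{100} e_{1} + \frac{90639}{200} e_{2}


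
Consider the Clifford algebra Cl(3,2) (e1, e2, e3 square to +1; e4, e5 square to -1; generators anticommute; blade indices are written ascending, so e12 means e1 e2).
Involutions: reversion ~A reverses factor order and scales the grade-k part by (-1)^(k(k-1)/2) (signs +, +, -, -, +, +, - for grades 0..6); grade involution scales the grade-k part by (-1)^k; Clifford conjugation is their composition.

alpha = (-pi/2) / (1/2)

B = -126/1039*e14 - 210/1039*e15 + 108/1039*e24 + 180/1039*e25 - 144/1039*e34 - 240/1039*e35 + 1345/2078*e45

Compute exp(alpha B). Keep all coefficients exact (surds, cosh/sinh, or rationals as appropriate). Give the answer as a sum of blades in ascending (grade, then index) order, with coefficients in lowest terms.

B^2 term by term: the squares give (-126/1039)^2*(e14)^2 + (-210/1039)^2*(e15)^2 + (108/1039)^2*(e24)^2 + (180/1039)^2*(e25)^2 + (-144/1039)^2*(e34)^2 + (-240/1039)^2*(e35)^2 + (1345/2078)^2*(e45)^2 = 15876/1079521*(+1) + 44100/1079521*(+1) + 11664/1079521*(+1) + 32400/1079521*(+1) + 20736/1079521*(+1) + 57600/1079521*(+1) + 1809025/4318084*(-1) = -1/4 (each basis 2-blade squares to minus the product of its generators' squares); cross terms between blades sharing an index anticommute and cancel; the commuting (index-disjoint) pairs give grade-4 terms 2*c*c'*(blade product), which cancel blade by blade — e1245: 45360/1079521 - 45360/1079521 = 0; e1345: -60480/1079521 + 60480/1079521 = 0; e2345: 51840/1079521 - 51840/1079521 = 0 — confirming B is simple. So B^2 = -1/4.
B^2 = -1/4 — B^2 < 0, so the exponential closes trigonometrically: l = 1/2, alpha*l = -pi/2, so exp(alpha B) = cos(-pi/2) + (sin(-pi/2)/(1/2))*B = 0 + (-2)*B.
Answer: 252/1039*e14 + 420/1039*e15 - 216/1039*e24 - 360/1039*e25 + 288/1039*e34 + 480/1039*e35 - 1345/1039*e45
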